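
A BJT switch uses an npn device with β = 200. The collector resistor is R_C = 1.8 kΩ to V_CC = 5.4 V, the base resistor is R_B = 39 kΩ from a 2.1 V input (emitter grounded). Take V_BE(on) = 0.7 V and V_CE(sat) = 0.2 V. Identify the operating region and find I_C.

Assume active: I_B = (2.1 − 0.7)/39 = 0.0359 mA, giving I_C = β·I_B = 7.18 mA.
But then V_CE = 5.4 − 7.18×1.8 = -7.52 V < V_CE(sat) = 0.2 V — impossible in the active region.
So the transistor is saturated. With V_CE = 0.2 V, I_C = (V_CC − 0.2)/R_C = 5.2/1.8 = 2.89 mA.
Check: β·I_B = 7.18 mA > I_C = 2.89 mA, confirming saturation.

saturation; I_C ≈ 2.9 mA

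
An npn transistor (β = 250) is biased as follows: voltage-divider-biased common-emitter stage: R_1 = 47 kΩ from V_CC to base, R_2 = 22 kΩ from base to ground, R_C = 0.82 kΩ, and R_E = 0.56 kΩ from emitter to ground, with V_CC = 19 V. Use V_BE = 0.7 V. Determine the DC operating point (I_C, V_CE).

Thevenize the base divider: V_Th = V_CC·R_2/(R_1+R_2) = 19×22/69 = 6.06 V, R_Th = R_1‖R_2 = 15 kΩ.
Base-emitter loop: V_Th = I_B·R_Th + V_BE + (β+1)I_B·R_E, so I_B = (6.06 − 0.7) / (15 + 251×0.56) = 0.0344 mA.
I_C = β·I_B = 250×0.0344 = 8.61 mA, and I_E = (β+1)I_B = 8.65 mA.
V_CE = V_CC − I_C·R_C − I_E·R_E = 19 − 8.61×0.82 − 8.65×0.56 = 7.1 V.
V_CE = 7.1 V > 0.2 V confirms active-region operation.

I_C ≈ 8.6 mA, V_CE ≈ 7.1 V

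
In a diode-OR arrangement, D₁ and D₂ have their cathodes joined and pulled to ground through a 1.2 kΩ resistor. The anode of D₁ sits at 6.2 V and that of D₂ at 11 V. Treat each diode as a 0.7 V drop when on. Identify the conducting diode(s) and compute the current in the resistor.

Only D₂ conducts; I_R ≈ 8.6 mA

Assume both conduct. Then node N would need to be at both 6.2−0.7 = 5.5 V and 11−0.7 = 10.3 V, which is impossible.
Assume only D₂ conducts: V_N = 11 − 0.7 = 10.3 V, so I_R = 10.3/1.2 = 8.58 mA.
Check D₁: its anode-to-cathode voltage is 6.2 − 10.3 = -4.1 V < 0.7 V, so it is off. The assumption is consistent.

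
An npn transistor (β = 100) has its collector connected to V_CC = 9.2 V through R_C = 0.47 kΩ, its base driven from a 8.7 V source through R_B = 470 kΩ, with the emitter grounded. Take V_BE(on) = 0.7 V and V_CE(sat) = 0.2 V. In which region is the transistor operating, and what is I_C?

active; I_C ≈ 1.7 mA

Assume active. Base-emitter loop: I_B = (V_BB − V_BE)/R_B = (8.7 − 0.7)/470 = 0.017 mA.
I_C = β·I_B = 100×0.017 = 1.7 mA.
V_CE = V_CC − I_C·R_C = 9.2 − 1.7×0.47 = 8.4 V > V_CE(sat), so the active-region assumption holds.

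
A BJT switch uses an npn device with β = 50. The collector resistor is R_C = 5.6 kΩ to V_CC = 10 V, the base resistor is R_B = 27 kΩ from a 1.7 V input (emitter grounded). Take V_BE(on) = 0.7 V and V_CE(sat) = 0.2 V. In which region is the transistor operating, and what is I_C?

saturation; I_C ≈ 1.8 mA

Assume active: I_B = (1.7 − 0.7)/27 = 0.037 mA, giving I_C = β·I_B = 1.85 mA.
But then V_CE = 10 − 1.85×5.6 = -0.37 V < V_CE(sat) = 0.2 V — impossible in the active region.
So the transistor is saturated. With V_CE = 0.2 V, I_C = (V_CC − 0.2)/R_C = 9.8/5.6 = 1.75 mA.
Check: β·I_B = 1.85 mA > I_C = 1.75 mA, confirming saturation.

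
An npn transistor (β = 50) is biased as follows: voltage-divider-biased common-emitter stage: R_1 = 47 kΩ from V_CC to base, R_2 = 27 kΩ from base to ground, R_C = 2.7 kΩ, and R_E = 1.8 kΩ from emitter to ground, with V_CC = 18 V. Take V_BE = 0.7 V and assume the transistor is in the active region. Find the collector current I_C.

Thevenize the base divider: V_Th = V_CC·R_2/(R_1+R_2) = 18×27/74 = 6.57 V, R_Th = R_1‖R_2 = 17.1 kΩ.
Base-emitter loop: V_Th = I_B·R_Th + V_BE + (β+1)I_B·R_E, so I_B = (6.57 − 0.7) / (17.1 + 51×1.8) = 0.0539 mA.
I_C = β·I_B = 50×0.0539 = 2.69 mA, and I_E = (β+1)I_B = 2.75 mA.
V_CE = V_CC − I_C·R_C − I_E·R_E = 18 − 2.69×2.7 − 2.75×1.8 = 5.79 V.
V_CE = 5.79 V > 0.2 V confirms active-region operation.

I_C ≈ 2.7 mA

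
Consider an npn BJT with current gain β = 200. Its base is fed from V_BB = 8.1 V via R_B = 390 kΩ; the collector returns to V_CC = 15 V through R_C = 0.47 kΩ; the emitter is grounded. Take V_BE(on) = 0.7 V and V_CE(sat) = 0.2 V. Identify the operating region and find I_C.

active; I_C ≈ 3.8 mA

Assume active. Base-emitter loop: I_B = (V_BB − V_BE)/R_B = (8.1 − 0.7)/390 = 0.019 mA.
I_C = β·I_B = 200×0.019 = 3.79 mA.
V_CE = V_CC − I_C·R_C = 15 − 3.79×0.47 = 13.2 V > V_CE(sat), so the active-region assumption holds.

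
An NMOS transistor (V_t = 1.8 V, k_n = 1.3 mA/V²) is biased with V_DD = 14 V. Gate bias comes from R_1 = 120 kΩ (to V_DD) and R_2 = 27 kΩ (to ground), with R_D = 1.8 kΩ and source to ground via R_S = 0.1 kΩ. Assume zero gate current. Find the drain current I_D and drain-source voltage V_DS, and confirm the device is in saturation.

V_G = V_DD·R_2/(R_1+R_2) = 14×27/147 = 2.57 V.
Assume saturation: I_D = (k_n/2)(V_GS − V_t)² with V_GS = V_G − I_D·R_S = 2.57 − 0.1·I_D.
Substituting gives 0.0065·I_D² − 1.1·I_D + 0.387 = 0, with roots I_D = 0.352 or 169 mA.
The root I_D = 169 mA gives V_GS = -14.3 V ≤ V_t, so take I_D = 0.352 mA.
Then V_GS = 2.54 V and V_DS = V_DD − I_D(R_D+R_S) = 14 − 0.352×1.9 = 13.3 V.
Saturation requires V_DS ≥ V_GS − V_t = 0.736 V; 13.3 ≥ 0.736 ✓.

I_D ≈ 0.35 mA, V_DS ≈ 13 V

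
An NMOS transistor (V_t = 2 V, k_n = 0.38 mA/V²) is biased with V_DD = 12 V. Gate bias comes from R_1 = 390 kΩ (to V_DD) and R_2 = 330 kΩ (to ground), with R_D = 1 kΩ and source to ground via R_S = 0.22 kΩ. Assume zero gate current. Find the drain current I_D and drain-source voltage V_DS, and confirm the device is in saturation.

V_G = V_DD·R_2/(R_1+R_2) = 12×330/720 = 5.5 V.
Assume saturation: I_D = (k_n/2)(V_GS − V_t)² with V_GS = V_G − I_D·R_S = 5.5 − 0.22·I_D.
Substituting gives 0.0092·I_D² − 1.29·I_D + 2.33 = 0, with roots I_D = 1.82 or 139 mA.
The root I_D = 139 mA gives V_GS = -25 V ≤ V_t, so take I_D = 1.82 mA.
Then V_GS = 5.1 V and V_DS = V_DD − I_D(R_D+R_S) = 12 − 1.82×1.22 = 9.77 V.
Saturation requires V_DS ≥ V_GS − V_t = 3.1 V; 9.77 ≥ 3.1 ✓.

I_D ≈ 1.8 mA, V_DS ≈ 9.8 V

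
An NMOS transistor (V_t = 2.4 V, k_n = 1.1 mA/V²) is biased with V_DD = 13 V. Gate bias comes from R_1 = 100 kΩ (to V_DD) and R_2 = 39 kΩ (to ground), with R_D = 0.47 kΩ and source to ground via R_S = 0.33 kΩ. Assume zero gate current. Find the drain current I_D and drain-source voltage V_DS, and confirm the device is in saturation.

V_G = V_DD·R_2/(R_1+R_2) = 13×39/139 = 3.65 V.
Assume saturation: I_D = (k_n/2)(V_GS − V_t)² with V_GS = V_G − I_D·R_S = 3.65 − 0.33·I_D.
Substituting gives 0.0599·I_D² − 1.45·I_D + 0.856 = 0, with roots I_D = 0.604 or 23.7 mA.
The root I_D = 23.7 mA gives V_GS = -4.16 V ≤ V_t, so take I_D = 0.604 mA.
Then V_GS = 3.45 V and V_DS = V_DD − I_D(R_D+R_S) = 13 − 0.604×0.8 = 12.5 V.
Saturation requires V_DS ≥ V_GS − V_t = 1.05 V; 12.5 ≥ 1.05 ✓.

I_D ≈ 0.6 mA, V_DS ≈ 13 V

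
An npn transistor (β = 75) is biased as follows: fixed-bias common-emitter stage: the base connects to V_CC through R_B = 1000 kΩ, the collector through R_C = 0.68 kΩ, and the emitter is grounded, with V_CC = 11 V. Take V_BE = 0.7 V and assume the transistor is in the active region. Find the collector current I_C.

I_C ≈ 0.77 mA

Base loop: V_CC = I_B·R_B + V_BE, so I_B = (11 − 0.7)/1000 kΩ = 0.0103 mA.
In the active region I_C = β·I_B = 75 × 0.0103 = 0.772 mA.
Collector loop: V_CE = V_CC − I_C·R_C = 11 − 0.772×0.68 = 10.5 V.
Since V_CE = 10.5 V > V_CE(sat) ≈ 0.2 V, the transistor is in the active region as assumed.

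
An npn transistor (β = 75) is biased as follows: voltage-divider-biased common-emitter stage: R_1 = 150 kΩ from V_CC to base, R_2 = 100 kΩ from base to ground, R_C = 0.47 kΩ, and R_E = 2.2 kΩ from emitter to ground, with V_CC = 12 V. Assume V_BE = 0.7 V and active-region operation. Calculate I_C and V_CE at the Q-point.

I_C ≈ 1.4 mA, V_CE ≈ 8.3 V

Thevenize the base divider: V_Th = V_CC·R_2/(R_1+R_2) = 12×100/250 = 4.8 V, R_Th = R_1‖R_2 = 60 kΩ.
Base-emitter loop: V_Th = I_B·R_Th + V_BE + (β+1)I_B·R_E, so I_B = (4.8 − 0.7) / (60 + 76×2.2) = 0.018 mA.
I_C = β·I_B = 75×0.018 = 1.35 mA, and I_E = (β+1)I_B = 1.37 mA.
V_CE = V_CC − I_C·R_C − I_E·R_E = 12 − 1.35×0.47 − 1.37×2.2 = 8.35 V.
V_CE = 8.35 V > 0.2 V confirms active-region operation.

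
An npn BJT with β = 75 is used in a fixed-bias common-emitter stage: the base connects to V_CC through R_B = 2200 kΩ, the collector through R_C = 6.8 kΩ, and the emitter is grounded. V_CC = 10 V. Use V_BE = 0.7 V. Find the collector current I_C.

Base loop: V_CC = I_B·R_B + V_BE, so I_B = (10 − 0.7)/2200 kΩ = 0.00423 mA.
In the active region I_C = β·I_B = 75 × 0.00423 = 0.317 mA.
Collector loop: V_CE = V_CC − I_C·R_C = 10 − 0.317×6.8 = 7.84 V.
Since V_CE = 7.84 V > V_CE(sat) ≈ 0.2 V, the transistor is in the active region as assumed.

I_C ≈ 0.32 mA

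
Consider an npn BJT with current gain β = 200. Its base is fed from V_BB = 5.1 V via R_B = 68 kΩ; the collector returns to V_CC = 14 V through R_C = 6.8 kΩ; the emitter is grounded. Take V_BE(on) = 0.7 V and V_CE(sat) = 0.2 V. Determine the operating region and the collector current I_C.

Assume active: I_B = (5.1 − 0.7)/68 = 0.0647 mA, giving I_C = β·I_B = 12.9 mA.
But then V_CE = 14 − 12.9×6.8 = -74 V < V_CE(sat) = 0.2 V — impossible in the active region.
So the transistor is saturated. With V_CE = 0.2 V, I_C = (V_CC − 0.2)/R_C = 13.8/6.8 = 2.03 mA.
Check: β·I_B = 12.9 mA > I_C = 2.03 mA, confirming saturation.

saturation; I_C ≈ 2 mA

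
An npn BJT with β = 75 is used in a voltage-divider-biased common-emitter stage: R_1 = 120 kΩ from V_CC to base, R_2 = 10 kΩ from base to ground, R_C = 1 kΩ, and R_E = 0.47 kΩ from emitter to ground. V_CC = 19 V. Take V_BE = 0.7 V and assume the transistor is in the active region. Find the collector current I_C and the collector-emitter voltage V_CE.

I_C ≈ 1.3 mA, V_CE ≈ 17 V

Thevenize the base divider: V_Th = V_CC·R_2/(R_1+R_2) = 19×10/130 = 1.46 V, R_Th = R_1‖R_2 = 9.23 kΩ.
Base-emitter loop: V_Th = I_B·R_Th + V_BE + (β+1)I_B·R_E, so I_B = (1.46 − 0.7) / (9.23 + 76×0.47) = 0.0169 mA.
I_C = β·I_B = 75×0.0169 = 1.27 mA, and I_E = (β+1)I_B = 1.29 mA.
V_CE = V_CC − I_C·R_C − I_E·R_E = 19 − 1.27×1 − 1.29×0.47 = 17.1 V.
V_CE = 17.1 V > 0.2 V confirms active-region operation.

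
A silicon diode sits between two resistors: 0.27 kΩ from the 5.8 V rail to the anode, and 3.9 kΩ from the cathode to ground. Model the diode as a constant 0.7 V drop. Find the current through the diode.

The two resistors are in series with the diode, so KVL gives 5.8 = I·0.27 + 0.7 + I·3.9.
I = (5.8 − 0.7) / (0.27 + 3.9) kΩ = 5.1 / 4.17 = 1.22 mA.

I ≈ 1.2 mA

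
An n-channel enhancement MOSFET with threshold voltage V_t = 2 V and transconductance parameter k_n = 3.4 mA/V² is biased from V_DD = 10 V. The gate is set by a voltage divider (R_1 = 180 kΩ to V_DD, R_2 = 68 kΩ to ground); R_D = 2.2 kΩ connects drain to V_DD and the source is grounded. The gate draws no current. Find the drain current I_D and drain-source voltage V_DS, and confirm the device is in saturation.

I_D ≈ 0.94 mA, V_DS ≈ 7.9 V

V_G = V_DD·R_2/(R_1+R_2) = 10×68/248 = 2.74 V. With the source grounded, V_GS = V_G = 2.74 V.
Assume saturation: I_D = (k_n/2)(V_GS − V_t)² = (3.4/2)×(2.74 − 2)² = 1.7×0.742² = 0.936 mA.
V_DS = V_DD − I_D·R_D = 10 − 0.936×2.2 = 7.94 V.
Saturation requires V_DS ≥ V_GS − V_t = 0.742 V; 7.94 ≥ 0.742 ✓.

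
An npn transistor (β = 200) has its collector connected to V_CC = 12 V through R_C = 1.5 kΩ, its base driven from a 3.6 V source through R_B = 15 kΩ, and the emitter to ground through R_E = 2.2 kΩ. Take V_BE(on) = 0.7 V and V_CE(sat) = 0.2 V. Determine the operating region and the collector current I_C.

active; I_C ≈ 1.3 mA

Assume active. Base-emitter loop: I_B = (V_BB − V_BE)/(R_B + (β+1)R_E) = (3.6 − 0.7)/(15 + 201×2.2) = 0.00634 mA.
I_C = β·I_B = 200×0.00634 = 1.27 mA.
V_CE = V_CC − I_C·R_C − I_E·R_E = 12 − 1.27×1.5 − 1.27×2.2 = 7.29 V > V_CE(sat), so the active-region assumption holds.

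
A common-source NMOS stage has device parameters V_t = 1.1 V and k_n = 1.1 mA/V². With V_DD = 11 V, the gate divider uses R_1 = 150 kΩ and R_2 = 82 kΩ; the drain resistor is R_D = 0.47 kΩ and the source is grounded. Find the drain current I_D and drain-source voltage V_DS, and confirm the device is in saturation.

V_G = V_DD·R_2/(R_1+R_2) = 11×82/232 = 3.89 V. With the source grounded, V_GS = V_G = 3.89 V.
Assume saturation: I_D = (k_n/2)(V_GS − V_t)² = (1.1/2)×(3.89 − 1.1)² = 0.55×2.79² = 4.27 mA.
V_DS = V_DD − I_D·R_D = 11 − 4.27×0.47 = 8.99 V.
Saturation requires V_DS ≥ V_GS − V_t = 2.79 V; 8.99 ≥ 2.79 ✓.

I_D ≈ 4.3 mA, V_DS ≈ 9 V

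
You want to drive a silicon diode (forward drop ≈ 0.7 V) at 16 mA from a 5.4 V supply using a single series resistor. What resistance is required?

The resistor drops V_S − V_D = 5.4 − 0.7 = 4.7 V at 16 mA.
R = 4.7 V / 16 mA = 0.294 kΩ.

R ≈ 0.29 kΩ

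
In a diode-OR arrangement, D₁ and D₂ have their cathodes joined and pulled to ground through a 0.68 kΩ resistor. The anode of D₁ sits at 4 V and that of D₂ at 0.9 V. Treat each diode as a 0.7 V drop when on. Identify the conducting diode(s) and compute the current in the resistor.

Assume both conduct. Then node N would need to be at both 4−0.7 = 3.3 V and 0.9−0.7 = 0.2 V, which is impossible.
Assume only D₁ conducts: V_N = 4 − 0.7 = 3.3 V, so I_R = 3.3/0.68 = 4.85 mA.
Check D₂: its anode-to-cathode voltage is 0.9 − 3.3 = -2.4 V < 0.7 V, so it is off. The assumption is consistent.

Only D₁ conducts; I_R ≈ 4.9 mA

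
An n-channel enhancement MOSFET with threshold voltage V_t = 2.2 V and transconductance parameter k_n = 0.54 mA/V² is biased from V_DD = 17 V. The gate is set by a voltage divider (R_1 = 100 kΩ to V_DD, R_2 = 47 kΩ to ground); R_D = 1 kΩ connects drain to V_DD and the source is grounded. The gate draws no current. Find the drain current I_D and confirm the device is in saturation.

V_G = V_DD·R_2/(R_1+R_2) = 17×47/147 = 5.44 V. With the source grounded, V_GS = V_G = 5.44 V.
Assume saturation: I_D = (k_n/2)(V_GS − V_t)² = (0.54/2)×(5.44 − 2.2)² = 0.27×3.24² = 2.83 mA.
V_DS = V_DD − I_D·R_D = 17 − 2.83×1 = 14.2 V.
Saturation requires V_DS ≥ V_GS − V_t = 3.24 V; 14.2 ≥ 3.24 ✓.

I_D ≈ 2.8 mA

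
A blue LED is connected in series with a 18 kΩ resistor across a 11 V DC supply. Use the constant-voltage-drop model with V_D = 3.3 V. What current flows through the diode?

I ≈ 0.43 mA

KVL around the loop: 11 = V_D + I·R = 3.3 + I × 18 kΩ.
So I = (11 − 3.3) / 18 kΩ = 7.7 / 18 = 0.428 mA.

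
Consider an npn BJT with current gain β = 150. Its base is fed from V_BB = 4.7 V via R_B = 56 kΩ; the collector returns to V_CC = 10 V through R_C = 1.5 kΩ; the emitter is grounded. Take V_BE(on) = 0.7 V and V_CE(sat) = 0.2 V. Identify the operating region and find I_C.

Assume active: I_B = (4.7 − 0.7)/56 = 0.0714 mA, giving I_C = β·I_B = 10.7 mA.
But then V_CE = 10 − 10.7×1.5 = -6.07 V < V_CE(sat) = 0.2 V — impossible in the active region.
So the transistor is saturated. With V_CE = 0.2 V, I_C = (V_CC − 0.2)/R_C = 9.8/1.5 = 6.53 mA.
Check: β·I_B = 10.7 mA > I_C = 6.53 mA, confirming saturation.

saturation; I_C ≈ 6.5 mA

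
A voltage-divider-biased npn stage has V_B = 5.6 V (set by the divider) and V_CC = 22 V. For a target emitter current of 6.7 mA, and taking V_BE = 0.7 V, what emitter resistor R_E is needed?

V_E = V_B − V_BE = 5.6 − 0.7 = 4.9 V.
R_E = V_E / I_E = 4.9 / 6.7 = 0.731 kΩ.

R_E ≈ 0.73 kΩ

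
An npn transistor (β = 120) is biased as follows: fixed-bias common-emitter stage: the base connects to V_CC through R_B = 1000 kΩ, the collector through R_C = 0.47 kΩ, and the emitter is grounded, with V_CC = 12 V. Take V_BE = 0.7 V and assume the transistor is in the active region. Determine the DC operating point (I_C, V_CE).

I_C ≈ 1.4 mA, V_CE ≈ 11 V

Base loop: V_CC = I_B·R_B + V_BE, so I_B = (12 − 0.7)/1000 kΩ = 0.0113 mA.
In the active region I_C = β·I_B = 120 × 0.0113 = 1.36 mA.
Collector loop: V_CE = V_CC − I_C·R_C = 12 − 1.36×0.47 = 11.4 V.
Since V_CE = 11.4 V > V_CE(sat) ≈ 0.2 V, the transistor is in the active region as assumed.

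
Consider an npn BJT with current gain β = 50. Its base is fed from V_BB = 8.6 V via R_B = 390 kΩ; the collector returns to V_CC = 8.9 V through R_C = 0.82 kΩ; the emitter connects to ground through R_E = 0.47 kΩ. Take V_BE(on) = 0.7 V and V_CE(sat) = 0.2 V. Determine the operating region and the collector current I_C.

active; I_C ≈ 0.95 mA

Assume active. Base-emitter loop: I_B = (V_BB − V_BE)/(R_B + (β+1)R_E) = (8.6 − 0.7)/(390 + 51×0.47) = 0.0191 mA.
I_C = β·I_B = 50×0.0191 = 0.954 mA.
V_CE = V_CC − I_C·R_C − I_E·R_E = 8.9 − 0.954×0.82 − 0.973×0.47 = 7.66 V > V_CE(sat), so the active-region assumption holds.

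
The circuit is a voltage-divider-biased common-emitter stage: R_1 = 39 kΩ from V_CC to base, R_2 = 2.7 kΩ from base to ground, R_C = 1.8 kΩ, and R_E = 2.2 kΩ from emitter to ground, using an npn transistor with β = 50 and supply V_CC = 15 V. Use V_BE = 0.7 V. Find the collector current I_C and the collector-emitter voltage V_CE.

Thevenize the base divider: V_Th = V_CC·R_2/(R_1+R_2) = 15×2.7/41.7 = 0.971 V, R_Th = R_1‖R_2 = 2.53 kΩ.
Base-emitter loop: V_Th = I_B·R_Th + V_BE + (β+1)I_B·R_E, so I_B = (0.971 − 0.7) / (2.53 + 51×2.2) = 0.00236 mA.
I_C = β·I_B = 50×0.00236 = 0.118 mA, and I_E = (β+1)I_B = 0.121 mA.
V_CE = V_CC − I_C·R_C − I_E·R_E = 15 − 0.118×1.8 − 0.121×2.2 = 14.5 V.
V_CE = 14.5 V > 0.2 V confirms active-region operation.

I_C ≈ 0.12 mA, V_CE ≈ 15 V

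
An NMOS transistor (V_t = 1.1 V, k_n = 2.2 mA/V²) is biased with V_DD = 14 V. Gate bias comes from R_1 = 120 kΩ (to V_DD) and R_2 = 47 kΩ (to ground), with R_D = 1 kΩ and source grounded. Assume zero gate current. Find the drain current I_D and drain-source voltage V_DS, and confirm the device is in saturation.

I_D ≈ 8.9 mA, V_DS ≈ 5.1 V

V_G = V_DD·R_2/(R_1+R_2) = 14×47/167 = 3.94 V. With the source grounded, V_GS = V_G = 3.94 V.
Assume saturation: I_D = (k_n/2)(V_GS − V_t)² = (2.2/2)×(3.94 − 1.1)² = 1.1×2.84² = 8.87 mA.
V_DS = V_DD − I_D·R_D = 14 − 8.87×1 = 5.13 V.
Saturation requires V_DS ≥ V_GS − V_t = 2.84 V; 5.13 ≥ 2.84 ✓.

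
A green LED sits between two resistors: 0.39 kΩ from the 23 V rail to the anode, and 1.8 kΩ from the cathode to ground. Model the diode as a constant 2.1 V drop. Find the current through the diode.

I ≈ 9.5 mA

The two resistors are in series with the diode, so KVL gives 23 = I·0.39 + 2.1 + I·1.8.
I = (23 − 2.1) / (0.39 + 1.8) kΩ = 20.9 / 2.19 = 9.54 mA.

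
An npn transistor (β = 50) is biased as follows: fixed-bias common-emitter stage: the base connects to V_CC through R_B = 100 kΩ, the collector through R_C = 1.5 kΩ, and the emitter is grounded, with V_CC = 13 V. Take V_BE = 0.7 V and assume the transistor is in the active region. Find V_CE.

Base loop: V_CC = I_B·R_B + V_BE, so I_B = (13 − 0.7)/100 kΩ = 0.123 mA.
In the active region I_C = β·I_B = 50 × 0.123 = 6.15 mA.
Collector loop: V_CE = V_CC − I_C·R_C = 13 − 6.15×1.5 = 3.77 V.
Since V_CE = 3.77 V > V_CE(sat) ≈ 0.2 V, the transistor is in the active region as assumed.

V_CE ≈ 3.8 V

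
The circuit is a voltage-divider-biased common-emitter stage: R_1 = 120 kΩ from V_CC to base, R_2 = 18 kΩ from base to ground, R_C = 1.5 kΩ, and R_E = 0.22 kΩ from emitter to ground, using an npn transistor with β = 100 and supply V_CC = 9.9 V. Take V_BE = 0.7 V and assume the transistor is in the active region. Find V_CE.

Thevenize the base divider: V_Th = V_CC·R_2/(R_1+R_2) = 9.9×18/138 = 1.29 V, R_Th = R_1‖R_2 = 15.7 kΩ.
Base-emitter loop: V_Th = I_B·R_Th + V_BE + (β+1)I_B·R_E, so I_B = (1.29 − 0.7) / (15.7 + 101×0.22) = 0.0156 mA.
I_C = β·I_B = 100×0.0156 = 1.56 mA, and I_E = (β+1)I_B = 1.58 mA.
V_CE = V_CC − I_C·R_C − I_E·R_E = 9.9 − 1.56×1.5 − 1.58×0.22 = 7.21 V.
V_CE = 7.21 V > 0.2 V confirms active-region operation.

V_CE ≈ 7.2 V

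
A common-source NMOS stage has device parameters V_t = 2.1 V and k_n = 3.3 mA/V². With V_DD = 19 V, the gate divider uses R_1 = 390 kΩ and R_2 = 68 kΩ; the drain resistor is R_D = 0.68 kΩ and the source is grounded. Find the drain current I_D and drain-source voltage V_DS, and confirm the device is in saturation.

V_G = V_DD·R_2/(R_1+R_2) = 19×68/458 = 2.82 V. With the source grounded, V_GS = V_G = 2.82 V.
Assume saturation: I_D = (k_n/2)(V_GS − V_t)² = (3.3/2)×(2.82 − 2.1)² = 1.65×0.721² = 0.858 mA.
V_DS = V_DD − I_D·R_D = 19 − 0.858×0.68 = 18.4 V.
Saturation requires V_DS ≥ V_GS − V_t = 0.721 V; 18.4 ≥ 0.721 ✓.

I_D ≈ 0.86 mA, V_DS ≈ 18 V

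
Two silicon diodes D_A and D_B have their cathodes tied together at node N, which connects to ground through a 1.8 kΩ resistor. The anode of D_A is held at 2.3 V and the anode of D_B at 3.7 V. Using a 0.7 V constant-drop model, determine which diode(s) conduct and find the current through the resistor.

Only D_B conducts; I_R ≈ 1.7 mA

Assume both conduct. Then node N would need to be at both 2.3−0.7 = 1.6 V and 3.7−0.7 = 3 V, which is impossible.
Assume only D_B conducts: V_N = 3.7 − 0.7 = 3 V, so I_R = 3/1.8 = 1.67 mA.
Check D_A: its anode-to-cathode voltage is 2.3 − 3 = -0.7 V < 0.7 V, so it is off. The assumption is consistent.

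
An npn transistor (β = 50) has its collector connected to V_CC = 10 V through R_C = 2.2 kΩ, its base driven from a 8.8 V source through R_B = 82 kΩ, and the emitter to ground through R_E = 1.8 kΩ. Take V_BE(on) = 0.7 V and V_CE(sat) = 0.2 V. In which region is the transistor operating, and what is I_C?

Assume active. Base-emitter loop: I_B = (V_BB − V_BE)/(R_B + (β+1)R_E) = (8.8 − 0.7)/(82 + 51×1.8) = 0.0466 mA.
I_C = β·I_B = 50×0.0466 = 2.33 mA.
V_CE = V_CC − I_C·R_C − I_E·R_E = 10 − 2.33×2.2 − 2.38×1.8 = 0.595 V > V_CE(sat), so the active-region assumption holds.

active; I_C ≈ 2.3 mA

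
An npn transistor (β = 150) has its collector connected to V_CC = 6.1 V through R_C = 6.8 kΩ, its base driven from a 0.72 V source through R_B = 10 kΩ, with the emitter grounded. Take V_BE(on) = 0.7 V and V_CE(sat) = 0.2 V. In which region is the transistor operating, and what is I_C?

active; I_C ≈ 0.3 mA

Assume active. Base-emitter loop: I_B = (V_BB − V_BE)/R_B = (0.72 − 0.7)/10 = 0.002 mA.
I_C = β·I_B = 150×0.002 = 0.3 mA.
V_CE = V_CC − I_C·R_C = 6.1 − 0.3×6.8 = 4.06 V > V_CE(sat), so the active-region assumption holds.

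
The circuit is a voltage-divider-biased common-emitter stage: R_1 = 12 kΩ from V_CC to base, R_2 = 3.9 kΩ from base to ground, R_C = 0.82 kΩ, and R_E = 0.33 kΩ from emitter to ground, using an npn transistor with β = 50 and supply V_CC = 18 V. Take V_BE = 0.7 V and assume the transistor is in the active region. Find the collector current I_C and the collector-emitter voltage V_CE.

I_C ≈ 9.4 mA, V_CE ≈ 7.1 V

Thevenize the base divider: V_Th = V_CC·R_2/(R_1+R_2) = 18×3.9/15.9 = 4.42 V, R_Th = R_1‖R_2 = 2.94 kΩ.
Base-emitter loop: V_Th = I_B·R_Th + V_BE + (β+1)I_B·R_E, so I_B = (4.42 − 0.7) / (2.94 + 51×0.33) = 0.188 mA.
I_C = β·I_B = 50×0.188 = 9.39 mA, and I_E = (β+1)I_B = 9.58 mA.
V_CE = V_CC − I_C·R_C − I_E·R_E = 18 − 9.39×0.82 − 9.58×0.33 = 7.13 V.
V_CE = 7.13 V > 0.2 V confirms active-region operation.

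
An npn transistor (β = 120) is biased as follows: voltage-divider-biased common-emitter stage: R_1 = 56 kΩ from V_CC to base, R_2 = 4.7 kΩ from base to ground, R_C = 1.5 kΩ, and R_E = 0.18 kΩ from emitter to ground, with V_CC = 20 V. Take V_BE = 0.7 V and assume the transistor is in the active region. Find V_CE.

V_CE ≈ 13 V

Thevenize the base divider: V_Th = V_CC·R_2/(R_1+R_2) = 20×4.7/60.7 = 1.55 V, R_Th = R_1‖R_2 = 4.34 kΩ.
Base-emitter loop: V_Th = I_B·R_Th + V_BE + (β+1)I_B·R_E, so I_B = (1.55 − 0.7) / (4.34 + 121×0.18) = 0.0325 mA.
I_C = β·I_B = 120×0.0325 = 3.9 mA, and I_E = (β+1)I_B = 3.93 mA.
V_CE = V_CC − I_C·R_C − I_E·R_E = 20 − 3.9×1.5 − 3.93×0.18 = 13.4 V.
V_CE = 13.4 V > 0.2 V confirms active-region operation.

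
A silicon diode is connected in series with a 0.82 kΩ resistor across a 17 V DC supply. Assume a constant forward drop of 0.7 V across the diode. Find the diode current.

KVL around the loop: 17 = V_D + I·R = 0.7 + I × 0.82 kΩ.
So I = (17 − 0.7) / 0.82 kΩ = 16.3 / 0.82 = 19.9 mA.

I ≈ 20 mA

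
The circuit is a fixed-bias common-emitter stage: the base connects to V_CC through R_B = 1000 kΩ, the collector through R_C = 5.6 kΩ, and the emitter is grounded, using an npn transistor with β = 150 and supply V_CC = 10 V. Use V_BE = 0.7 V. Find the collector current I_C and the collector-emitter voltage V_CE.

Base loop: V_CC = I_B·R_B + V_BE, so I_B = (10 − 0.7)/1000 kΩ = 0.0093 mA.
In the active region I_C = β·I_B = 150 × 0.0093 = 1.4 mA.
Collector loop: V_CE = V_CC − I_C·R_C = 10 − 1.4×5.6 = 2.19 V.
Since V_CE = 2.19 V > V_CE(sat) ≈ 0.2 V, the transistor is in the active region as assumed.

I_C ≈ 1.4 mA, V_CE ≈ 2.2 V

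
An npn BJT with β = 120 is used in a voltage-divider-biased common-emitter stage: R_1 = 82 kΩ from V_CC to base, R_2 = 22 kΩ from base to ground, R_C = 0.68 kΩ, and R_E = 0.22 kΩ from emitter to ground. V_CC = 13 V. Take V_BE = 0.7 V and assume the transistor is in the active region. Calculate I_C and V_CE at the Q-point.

I_C ≈ 5.6 mA, V_CE ≈ 8 V

Thevenize the base divider: V_Th = V_CC·R_2/(R_1+R_2) = 13×22/104 = 2.75 V, R_Th = R_1‖R_2 = 17.3 kΩ.
Base-emitter loop: V_Th = I_B·R_Th + V_BE + (β+1)I_B·R_E, so I_B = (2.75 − 0.7) / (17.3 + 121×0.22) = 0.0466 mA.
I_C = β·I_B = 120×0.0466 = 5.6 mA, and I_E = (β+1)I_B = 5.64 mA.
V_CE = V_CC − I_C·R_C − I_E·R_E = 13 − 5.6×0.68 − 5.64×0.22 = 7.95 V.
V_CE = 7.95 V > 0.2 V confirms active-region operation.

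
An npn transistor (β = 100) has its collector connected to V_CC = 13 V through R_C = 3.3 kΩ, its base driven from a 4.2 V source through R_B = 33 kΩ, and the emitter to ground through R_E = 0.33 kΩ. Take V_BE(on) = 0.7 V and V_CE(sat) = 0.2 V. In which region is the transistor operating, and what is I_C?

saturation; I_C ≈ 3.5 mA

Assume active: I_B = (4.2 − 0.7)/(33 + 101×0.33) = 0.0528 mA, I_C = β·I_B = 5.28 mA.
Then V_CE = 13 − 5.28×3.3 − 5.33×0.33 = -6.17 V < 0.2 V — the active assumption fails.
Re-solve with V_CE = 0.2 V. KCL at the emitter: V_E/R_E = (V_BB−0.7−V_E)/R_B + (V_CC−0.2−V_E)/R_C, giving V_E = 1.18 V.
I_C = (V_CC − 0.2 − V_E)/R_C = (12.8 − 1.18)/3.3 = 3.52 mA.
Check: I_B = (3.5 − 1.18)/33 = 0.0702 mA, and β·I_B = 7.02 mA > I_C, confirming saturation.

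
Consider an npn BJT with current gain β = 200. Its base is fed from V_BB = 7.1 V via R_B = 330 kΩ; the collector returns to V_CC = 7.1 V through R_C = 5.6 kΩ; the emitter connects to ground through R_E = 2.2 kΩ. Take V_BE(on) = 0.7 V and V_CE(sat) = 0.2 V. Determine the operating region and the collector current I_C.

Assume active: I_B = (7.1 − 0.7)/(330 + 201×2.2) = 0.00829 mA, I_C = β·I_B = 1.66 mA.
Then V_CE = 7.1 − 1.66×5.6 − 1.67×2.2 = -5.85 V < 0.2 V — the active assumption fails.
Re-solve with V_CE = 0.2 V. KCL at the emitter: V_E/R_E = (V_BB−0.7−V_E)/R_B + (V_CC−0.2−V_E)/R_C, giving V_E = 1.97 V.
I_C = (V_CC − 0.2 − V_E)/R_C = (6.9 − 1.97)/5.6 = 0.881 mA.
Check: I_B = (6.4 − 1.97)/330 = 0.0134 mA, and β·I_B = 2.69 mA > I_C, confirming saturation.

saturation; I_C ≈ 0.88 mA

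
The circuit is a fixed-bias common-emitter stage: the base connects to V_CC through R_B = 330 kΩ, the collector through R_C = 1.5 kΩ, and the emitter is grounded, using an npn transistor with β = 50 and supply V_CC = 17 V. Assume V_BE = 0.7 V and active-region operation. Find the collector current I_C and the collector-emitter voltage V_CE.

Base loop: V_CC = I_B·R_B + V_BE, so I_B = (17 − 0.7)/330 kΩ = 0.0494 mA.
In the active region I_C = β·I_B = 50 × 0.0494 = 2.47 mA.
Collector loop: V_CE = V_CC − I_C·R_C = 17 − 2.47×1.5 = 13.3 V.
Since V_CE = 13.3 V > V_CE(sat) ≈ 0.2 V, the transistor is in the active region as assumed.

I_C ≈ 2.5 mA, V_CE ≈ 13 V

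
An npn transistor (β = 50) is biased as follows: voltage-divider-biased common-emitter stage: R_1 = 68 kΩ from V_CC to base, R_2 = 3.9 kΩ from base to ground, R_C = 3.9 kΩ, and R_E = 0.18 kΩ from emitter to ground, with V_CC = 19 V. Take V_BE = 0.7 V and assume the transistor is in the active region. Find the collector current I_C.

I_C ≈ 1.3 mA

Thevenize the base divider: V_Th = V_CC·R_2/(R_1+R_2) = 19×3.9/71.9 = 1.03 V, R_Th = R_1‖R_2 = 3.69 kΩ.
Base-emitter loop: V_Th = I_B·R_Th + V_BE + (β+1)I_B·R_E, so I_B = (1.03 − 0.7) / (3.69 + 51×0.18) = 0.0257 mA.
I_C = β·I_B = 50×0.0257 = 1.28 mA, and I_E = (β+1)I_B = 1.31 mA.
V_CE = V_CC − I_C·R_C − I_E·R_E = 19 − 1.28×3.9 − 1.31×0.18 = 13.8 V.
V_CE = 13.8 V > 0.2 V confirms active-region operation.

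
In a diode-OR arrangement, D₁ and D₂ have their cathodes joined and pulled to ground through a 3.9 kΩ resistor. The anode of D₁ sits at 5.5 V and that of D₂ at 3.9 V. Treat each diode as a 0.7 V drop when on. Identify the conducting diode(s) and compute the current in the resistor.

Assume both conduct. Then node N would need to be at both 5.5−0.7 = 4.8 V and 3.9−0.7 = 3.2 V, which is impossible.
Assume only D₁ conducts: V_N = 5.5 − 0.7 = 4.8 V, so I_R = 4.8/3.9 = 1.23 mA.
Check D₂: its anode-to-cathode voltage is 3.9 − 4.8 = -0.9 V < 0.7 V, so it is off. The assumption is consistent.

Only D₁ conducts; I_R ≈ 1.2 mA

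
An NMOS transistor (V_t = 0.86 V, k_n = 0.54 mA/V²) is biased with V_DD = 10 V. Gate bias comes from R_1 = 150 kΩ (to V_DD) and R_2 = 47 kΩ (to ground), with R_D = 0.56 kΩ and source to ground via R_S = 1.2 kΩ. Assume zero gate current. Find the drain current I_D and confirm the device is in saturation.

I_D ≈ 0.34 mA

V_G = V_DD·R_2/(R_1+R_2) = 10×47/197 = 2.39 V.
Assume saturation: I_D = (k_n/2)(V_GS − V_t)² with V_GS = V_G − I_D·R_S = 2.39 − 1.2·I_D.
Substituting gives 0.389·I_D² − 1.99·I_D + 0.629 = 0, with roots I_D = 0.338 or 4.78 mA.
The root I_D = 4.78 mA gives V_GS = -3.35 V ≤ V_t, so take I_D = 0.338 mA.
Then V_GS = 1.98 V and V_DS = V_DD − I_D(R_D+R_S) = 10 − 0.338×1.76 = 9.4 V.
Saturation requires V_DS ≥ V_GS − V_t = 1.12 V; 9.4 ≥ 1.12 ✓.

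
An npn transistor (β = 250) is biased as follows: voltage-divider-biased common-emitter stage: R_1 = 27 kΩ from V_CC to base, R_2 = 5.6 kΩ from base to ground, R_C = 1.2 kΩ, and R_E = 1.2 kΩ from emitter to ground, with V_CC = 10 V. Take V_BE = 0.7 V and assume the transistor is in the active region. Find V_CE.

V_CE ≈ 8 V

Thevenize the base divider: V_Th = V_CC·R_2/(R_1+R_2) = 10×5.6/32.6 = 1.72 V, R_Th = R_1‖R_2 = 4.64 kΩ.
Base-emitter loop: V_Th = I_B·R_Th + V_BE + (β+1)I_B·R_E, so I_B = (1.72 − 0.7) / (4.64 + 251×1.2) = 0.00333 mA.
I_C = β·I_B = 250×0.00333 = 0.832 mA, and I_E = (β+1)I_B = 0.835 mA.
V_CE = V_CC − I_C·R_C − I_E·R_E = 10 − 0.832×1.2 − 0.835×1.2 = 8 V.
V_CE = 8 V > 0.2 V confirms active-region operation.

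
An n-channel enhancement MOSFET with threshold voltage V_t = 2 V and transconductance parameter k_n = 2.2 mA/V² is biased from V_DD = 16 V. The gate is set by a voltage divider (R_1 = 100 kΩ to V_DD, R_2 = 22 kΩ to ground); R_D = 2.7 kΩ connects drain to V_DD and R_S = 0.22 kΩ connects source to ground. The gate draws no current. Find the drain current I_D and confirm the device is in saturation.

V_G = V_DD·R_2/(R_1+R_2) = 16×22/122 = 2.89 V.
Assume saturation: I_D = (k_n/2)(V_GS − V_t)² with V_GS = V_G − I_D·R_S = 2.89 − 0.22·I_D.
Substituting gives 0.0532·I_D² − 1.43·I_D + 0.862 = 0, with roots I_D = 0.618 or 26.2 mA.
The root I_D = 26.2 mA gives V_GS = -2.88 V ≤ V_t, so take I_D = 0.618 mA.
Then V_GS = 2.75 V and V_DS = V_DD − I_D(R_D+R_S) = 16 − 0.618×2.92 = 14.2 V.
Saturation requires V_DS ≥ V_GS − V_t = 0.749 V; 14.2 ≥ 0.749 ✓.

I_D ≈ 0.62 mA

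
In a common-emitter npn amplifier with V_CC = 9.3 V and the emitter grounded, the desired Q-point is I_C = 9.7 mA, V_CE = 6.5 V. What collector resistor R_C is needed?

R_C ≈ 0.29 kΩ

Collector loop: V_CC = I_C·R_C + V_CE.
R_C = (V_CC − V_CE)/I_C = (9.3 − 6.5)/9.7 = 0.289 kΩ.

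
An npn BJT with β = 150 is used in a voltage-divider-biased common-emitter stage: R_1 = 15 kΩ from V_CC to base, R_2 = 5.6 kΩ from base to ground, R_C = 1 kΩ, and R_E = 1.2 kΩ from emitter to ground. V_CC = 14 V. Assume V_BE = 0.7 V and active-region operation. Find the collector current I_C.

I_C ≈ 2.5 mA

Thevenize the base divider: V_Th = V_CC·R_2/(R_1+R_2) = 14×5.6/20.6 = 3.81 V, R_Th = R_1‖R_2 = 4.08 kΩ.
Base-emitter loop: V_Th = I_B·R_Th + V_BE + (β+1)I_B·R_E, so I_B = (3.81 − 0.7) / (4.08 + 151×1.2) = 0.0168 mA.
I_C = β·I_B = 150×0.0168 = 2.51 mA, and I_E = (β+1)I_B = 2.53 mA.
V_CE = V_CC − I_C·R_C − I_E·R_E = 14 − 2.51×1 − 2.53×1.2 = 8.45 V.
V_CE = 8.45 V > 0.2 V confirms active-region operation.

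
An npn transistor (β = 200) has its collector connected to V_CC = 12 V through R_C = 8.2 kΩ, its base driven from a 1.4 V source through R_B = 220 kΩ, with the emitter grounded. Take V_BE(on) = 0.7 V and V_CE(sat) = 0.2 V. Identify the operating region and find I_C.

Assume active. Base-emitter loop: I_B = (V_BB − V_BE)/R_B = (1.4 − 0.7)/220 = 0.00318 mA.
I_C = β·I_B = 200×0.00318 = 0.636 mA.
V_CE = V_CC − I_C·R_C = 12 − 0.636×8.2 = 6.78 V > V_CE(sat), so the active-region assumption holds.

active; I_C ≈ 0.64 mA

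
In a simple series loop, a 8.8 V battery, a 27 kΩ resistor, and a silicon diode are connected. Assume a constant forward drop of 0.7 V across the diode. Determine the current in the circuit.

I ≈ 0.3 mA

KVL around the loop: 8.8 = V_D + I·R = 0.7 + I × 27 kΩ.
So I = (8.8 − 0.7) / 27 kΩ = 8.1 / 27 = 0.3 mA.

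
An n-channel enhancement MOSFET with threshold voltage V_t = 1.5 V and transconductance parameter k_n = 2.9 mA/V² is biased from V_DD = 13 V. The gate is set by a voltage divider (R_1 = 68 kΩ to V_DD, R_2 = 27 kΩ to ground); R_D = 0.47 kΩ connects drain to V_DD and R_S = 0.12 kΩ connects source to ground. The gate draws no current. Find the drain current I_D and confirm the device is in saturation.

I_D ≈ 4.2 mA

V_G = V_DD·R_2/(R_1+R_2) = 13×27/95 = 3.69 V.
Assume saturation: I_D = (k_n/2)(V_GS − V_t)² with V_GS = V_G − I_D·R_S = 3.69 − 0.12·I_D.
Substituting gives 0.0209·I_D² − 1.76·I_D + 6.98 = 0, with roots I_D = 4.17 or 80.3 mA.
The root I_D = 80.3 mA gives V_GS = -5.94 V ≤ V_t, so take I_D = 4.17 mA.
Then V_GS = 3.19 V and V_DS = V_DD − I_D(R_D+R_S) = 13 − 4.17×0.59 = 10.5 V.
Saturation requires V_DS ≥ V_GS − V_t = 1.69 V; 10.5 ≥ 1.69 ✓.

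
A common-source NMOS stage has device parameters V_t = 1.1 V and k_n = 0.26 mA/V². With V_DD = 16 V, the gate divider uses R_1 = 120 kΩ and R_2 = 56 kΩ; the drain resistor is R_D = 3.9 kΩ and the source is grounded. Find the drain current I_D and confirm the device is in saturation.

V_G = V_DD·R_2/(R_1+R_2) = 16×56/176 = 5.09 V. With the source grounded, V_GS = V_G = 5.09 V.
Assume saturation: I_D = (k_n/2)(V_GS − V_t)² = (0.26/2)×(5.09 − 1.1)² = 0.13×3.99² = 2.07 mA.
V_DS = V_DD − I_D·R_D = 16 − 2.07×3.9 = 7.92 V.
Saturation requires V_DS ≥ V_GS − V_t = 3.99 V; 7.92 ≥ 3.99 ✓.

I_D ≈ 2.1 mA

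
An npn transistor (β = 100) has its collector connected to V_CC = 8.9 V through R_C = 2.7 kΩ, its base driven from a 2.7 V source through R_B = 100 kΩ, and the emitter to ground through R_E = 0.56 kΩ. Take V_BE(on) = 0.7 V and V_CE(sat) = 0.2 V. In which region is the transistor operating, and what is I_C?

active; I_C ≈ 1.3 mA

Assume active. Base-emitter loop: I_B = (V_BB − V_BE)/(R_B + (β+1)R_E) = (2.7 − 0.7)/(100 + 101×0.56) = 0.0128 mA.
I_C = β·I_B = 100×0.0128 = 1.28 mA.
V_CE = V_CC − I_C·R_C − I_E·R_E = 8.9 − 1.28×2.7 − 1.29×0.56 = 4.73 V > V_CE(sat), so the active-region assumption holds.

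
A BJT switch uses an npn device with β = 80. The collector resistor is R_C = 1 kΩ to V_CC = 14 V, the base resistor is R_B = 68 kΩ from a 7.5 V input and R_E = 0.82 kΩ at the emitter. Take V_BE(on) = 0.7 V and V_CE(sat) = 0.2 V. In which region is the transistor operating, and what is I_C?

active; I_C ≈ 4 mA

Assume active. Base-emitter loop: I_B = (V_BB − V_BE)/(R_B + (β+1)R_E) = (7.5 − 0.7)/(68 + 81×0.82) = 0.0506 mA.
I_C = β·I_B = 80×0.0506 = 4.05 mA.
V_CE = V_CC − I_C·R_C − I_E·R_E = 14 − 4.05×1 − 4.1×0.82 = 6.59 V > V_CE(sat), so the active-region assumption holds.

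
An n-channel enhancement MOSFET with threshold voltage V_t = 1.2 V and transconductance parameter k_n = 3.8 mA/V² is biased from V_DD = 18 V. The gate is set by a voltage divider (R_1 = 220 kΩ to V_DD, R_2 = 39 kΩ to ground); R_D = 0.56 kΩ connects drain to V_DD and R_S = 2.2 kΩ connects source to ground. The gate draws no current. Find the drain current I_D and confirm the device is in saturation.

I_D ≈ 0.46 mA

V_G = V_DD·R_2/(R_1+R_2) = 18×39/259 = 2.71 V.
Assume saturation: I_D = (k_n/2)(V_GS − V_t)² with V_GS = V_G − I_D·R_S = 2.71 − 2.2·I_D.
Substituting gives 9.2·I_D² − 13.6·I_D + 4.33 = 0, with roots I_D = 0.462 or 1.02 mA.
The root I_D = 1.02 mA gives V_GS = 0.467 V ≤ V_t, so take I_D = 0.462 mA.
Then V_GS = 1.69 V and V_DS = V_DD − I_D(R_D+R_S) = 18 − 0.462×2.76 = 16.7 V.
Saturation requires V_DS ≥ V_GS − V_t = 0.493 V; 16.7 ≥ 0.493 ✓.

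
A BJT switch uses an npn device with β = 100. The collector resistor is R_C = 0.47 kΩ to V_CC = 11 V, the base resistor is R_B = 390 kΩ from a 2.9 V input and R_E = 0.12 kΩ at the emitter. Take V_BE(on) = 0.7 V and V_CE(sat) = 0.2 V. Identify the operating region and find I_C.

Assume active. Base-emitter loop: I_B = (V_BB − V_BE)/(R_B + (β+1)R_E) = (2.9 − 0.7)/(390 + 101×0.12) = 0.00547 mA.
I_C = β·I_B = 100×0.00547 = 0.547 mA.
V_CE = V_CC − I_C·R_C − I_E·R_E = 11 − 0.547×0.47 − 0.553×0.12 = 10.7 V > V_CE(sat), so the active-region assumption holds.

active; I_C ≈ 0.55 mA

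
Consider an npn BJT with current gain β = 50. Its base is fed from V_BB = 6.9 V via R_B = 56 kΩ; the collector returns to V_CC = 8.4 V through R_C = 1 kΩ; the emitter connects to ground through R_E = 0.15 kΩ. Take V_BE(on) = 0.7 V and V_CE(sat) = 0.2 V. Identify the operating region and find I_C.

Assume active. Base-emitter loop: I_B = (V_BB − V_BE)/(R_B + (β+1)R_E) = (6.9 − 0.7)/(56 + 51×0.15) = 0.0974 mA.
I_C = β·I_B = 50×0.0974 = 4.87 mA.
V_CE = V_CC − I_C·R_C − I_E·R_E = 8.4 − 4.87×1 − 4.97×0.15 = 2.78 V > V_CE(sat), so the active-region assumption holds.

active; I_C ≈ 4.9 mA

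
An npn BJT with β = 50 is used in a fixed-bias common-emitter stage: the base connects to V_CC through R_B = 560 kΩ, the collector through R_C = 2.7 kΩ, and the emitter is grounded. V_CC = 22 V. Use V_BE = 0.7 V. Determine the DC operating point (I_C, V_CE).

I_C ≈ 1.9 mA, V_CE ≈ 17 V

Base loop: V_CC = I_B·R_B + V_BE, so I_B = (22 − 0.7)/560 kΩ = 0.038 mA.
In the active region I_C = β·I_B = 50 × 0.038 = 1.9 mA.
Collector loop: V_CE = V_CC − I_C·R_C = 22 − 1.9×2.7 = 16.9 V.
Since V_CE = 16.9 V > V_CE(sat) ≈ 0.2 V, the transistor is in the active region as assumed.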